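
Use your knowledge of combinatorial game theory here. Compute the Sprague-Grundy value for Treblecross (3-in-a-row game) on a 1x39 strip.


Treblecross: place X on empty cells; 3-in-a-row wins.
Playing within two cells of an existing X lets the opponent win at once, so sensible play treats the cells i-2..i+2 around each X as dead. The player left with no safe cell loses, so this is a normal-play take-away game on strips of safe cells.
Placing X at cell i (0-indexed) of a strip of k safe cells leaves independent strips of sizes max(0, i-2) and max(0, k-i-3). Hence G(k) = mex{ G(max(0,i-2)) XOR G(max(0,k-i-3)) : 0 <= i < k }, with G(0) = 0.
G(1): splits (0,0):0^0=0 -> mex({0}) = 1
G(2): splits (0,0):0^0=0 -> mex({0}) = 1
G(3): splits (0,0):0^0=0 -> mex({0}) = 1
G(4): splits (0,1):0^1=1 (0,0):0^0=0 -> mex({0, 1}) = 2
G(5): splits (0,2):0^1=1 (0,1):0^1=1 (0,0):0^0=0 -> mex({0, 1}) = 2
G(6) = mex({1}) = 0
G(7) = mex({0, 1, 2}) = 3
G(8) = mex({0, 1, 2}) = 3
G(9) = mex({0, 2}) = 1
G(10) = mex({0, 2, 3}) = 1
G(11) = mex({0, 3}) = 1
G(12) = mex({1, 3}) = 0
G(13) = mex({0, 1, 2, 3}) = 4
G(14) = mex({0, 1, 2}) = 3
G(15) = mex({0, 1, 2}) = 3
G(16) = mex({0, 1, 2, 4}) = 3
G(17) = mex({0, 1, 3, 4}) = 2
G(18) = mex({0, 1, 3, 4}) = 2
G(19) = mex({0, 1, 3, 5}) = 2
G(20) = mex({0, 1, 2, 3, 5}) = 4
G(21) = mex({0, 1, 2, 3, 5}) = 4
G(22) = mex({1, 2, 6}) = 0
G(23) = mex({0, 1, 2, 3, 4, 6}) = 5
G(24) = mex({0, 1, 2, 3, 4}) = 5
G(25) = mex({0, 1, 3, 4, 7}) = 2
G(26) = mex({0, 1, 3, 4, 5, 7}) = 2
G(27) = mex({0, 1, 3, 5}) = 2
G(28) = mex({0, 1, 2, 5}) = 3
G(29) = mex({0, 1, 2, 4, 5, 6}) = 3
G(30) = mex({1, 2, 4, 6}) = 0
G(31) = mex({0, 1, 2, 3, 4, 6}) = 5
G(32) = mex({1, 2, 3, 4, 7}) = 0
G(33) = mex({0, 3, 7}) = 1
G(34) = mex({0, 2, 3, 5, 7}) = 1
G(35) = mex({0, 2, 3, 5, 6}) = 1
G(36) = mex({0, 1, 2, 5, 6}) = 3
G(37) = mex({0, 1, 2, 4, 5, 6}) = 3
G(38) = mex({0, 1, 2, 4}) = 3
G(39) = mex({0, 1, 2, 3, 4, 7}) = 5
Therefore G(39) = 5.

5


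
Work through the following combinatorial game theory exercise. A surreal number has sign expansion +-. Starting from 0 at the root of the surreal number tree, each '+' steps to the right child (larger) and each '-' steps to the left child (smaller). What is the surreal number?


Sign expansion: +-
Rule: track bounds (lo, hi), initially (-inf, +inf). On '+', the current value becomes lo and we move to the simplest number in (value, hi): value + 1 if hi = +inf, otherwise the midpoint (value + hi)/2. On '-', the current value becomes hi and we move to value - 1 if lo = -inf, otherwise the midpoint (lo + value)/2.
Start at 0.
Step 1: sign = +, move right. Bounds: (0, +inf). Value = 1
Step 2: sign = -, move left. Bounds: (0, 1). Value = 1/2
The surreal number with sign expansion +- is 1/2.

1/2


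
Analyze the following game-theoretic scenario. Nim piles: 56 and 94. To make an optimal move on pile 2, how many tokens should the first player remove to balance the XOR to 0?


Piles: 56 and 94
Current XOR: 56 XOR 94 = 102 (non-zero, so this is an N-position).
To make the XOR zero, we need to find a move that balances the piles.
For pile 2 (size 94): target = 94 XOR 102 = 56
We reduce pile 2 from 94 to 56.
Tokens removed: 94 - 56 = 38
Verification: 56 XOR 56 = 0

38


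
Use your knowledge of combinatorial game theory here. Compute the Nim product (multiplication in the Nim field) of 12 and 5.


Nim multiplication is bilinear over XOR: (u XOR v) * w = (u*w) XOR (v*w).
So we split each operand into its bit components and XOR the pairwise Nim products.
12 = 4 + 8 (as XOR of powers of 2).
5 = 1 + 4 (as XOR of powers of 2).
Using the standard Nim-product table on single bits:
  2*2 = 3,   2*4 = 8,   2*8 = 12,
  4*4 = 6,   4*8 = 11,  8*8 = 13,
and  1*x = x (identity), k*l = l*k (commutative).
Pairwise Nim products:
  4 * 1 = 4
  4 * 4 = 6
  8 * 1 = 8
  8 * 4 = 11
XOR them: 4 XOR 6 XOR 8 XOR 11 = 1.
Result: 12 * 5 = 1 (in Nim).

1


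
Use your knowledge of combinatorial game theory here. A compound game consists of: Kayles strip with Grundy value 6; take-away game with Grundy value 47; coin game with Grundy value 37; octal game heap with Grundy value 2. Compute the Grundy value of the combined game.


By the Sprague-Grundy theorem, the Grundy value of a sum of games is the XOR of individual Grundy values.
Kayles strip: Grundy value = 6. Running XOR: 0 XOR 6 = 6
take-away game: Grundy value = 47. Running XOR: 6 XOR 47 = 41
coin game: Grundy value = 37. Running XOR: 41 XOR 37 = 12
octal game heap: Grundy value = 2. Running XOR: 12 XOR 2 = 14
The combined Grundy value is 14.

14


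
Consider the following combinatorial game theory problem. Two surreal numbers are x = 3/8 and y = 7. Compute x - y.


x = 3/8, y = 7
Converting to common denominator: 8
x = 3/8, y = 56/8
x - y = 3/8 - 7 = -53/8

-53/8


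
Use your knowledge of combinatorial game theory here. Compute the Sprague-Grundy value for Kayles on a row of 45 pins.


Kayles: a move removes 1 or 2 adjacent pins from a contiguous row.
Removing pins from a row of k leaves two independent rows (a, b) with a + b = k - 1 (one pin) or a + b = k - 2 (two pins); an end removal gives a = 0.
By Sprague-Grundy, G(k) = mex{ G(a) XOR G(b) } over all these splits. G(0) = 0.
G(1): splits (0,0):0^0=0 -> mex({0}) = 1
G(2): splits (0,1):0^1=1 (0,0):0^0=0 -> mex({0, 1}) = 2
G(3): splits (0,2):0^2=2 (1,1):1^1=0 (0,1):0^1=1 -> mex({0, 1, 2}) = 3
G(4): splits (0,3):0^3=3 (1,2):1^2=3 (0,2):0^2=2 (1,1):1^1=0 -> mex({0, 2, 3}) = 1
G(5): splits (0,4):0^1=1 (1,3):1^3=2 (2,2):2^2=0 (0,3):0^3=3 (1,2):1^2=3 -> mex({0, 1, 2, 3}) = 4
G(6) = mex({0, 1, 2, 4}) = 3
G(7) = mex({0, 1, 3, 4, 5}) = 2
G(8) = mex({0, 2, 3, 5, 6}) = 1
G(9) = mex({0, 1, 2, 3, 6, 7}) = 4
G(10) = mex({0, 1, 3, 4, 5, 7}) = 2
G(11) = mex({0, 1, 2, 3, 4, 5}) = 6
G(12) = mex({0, 1, 2, 3, 5, 6, 7}) = 4
G(13) = mex({0, 2, 3, 4, 6, 7}) = 1
G(14) = mex({0, 1, 4, 5, 6, 7}) = 2
G(15) = mex({0, 1, 2, 3, 4, 5, 6}) = 7
G(16) = mex({0, 2, 3, 5, 6, 7}) = 1
G(17) = mex({0, 1, 2, 3, 5, 6, 7}) = 4
G(18) = mex({0, 1, 2, 4, 5, 6}) = 3
G(19) = mex({0, 1, 3, 4, 5, 7}) = 2
G(20) = mex({0, 2, 3, 4, 5, 6, 7}) = 1
G(21) = mex({0, 1, 2, 3, 5, 6, 7}) = 4
G(22) = mex({0, 1, 2, 3, 4, 5, 7}) = 6
G(23) = mex({0, 1, 2, 3, 4, 5, 6}) = 7
G(24) = mex({0, 1, 2, 3, 5, 6, 7}) = 4
G(25) = mex({0, 2, 3, 4, 6, 7}) = 1
G(26) = mex({0, 1, 3, 4, 5, 6, 7}) = 2
G(27) = mex({0, 1, 2, 3, 4, 5, 6, 7}) = 8
G(28) = mex({0, 1, 2, 3, 4, 6, 7, 8}) = 5
G(29) = mex({0, 1, 2, 3, 5, 6, 7, 8, 9}) = 4
G(30) = mex({0, 1, 2, 3, 4, 5, 6, 9, 10}) = 7
G(31) = mex({0, 1, 3, 4, 5, 7, 10, 11}) = 2
G(32) = mex({0, 2, 3, 4, 5, 6, 7, 9, 11}) = 1
G(33) = mex({0, 1, 2, 3, 4, 5, 6, 7, 9, 12}) = 8
G(34) = mex({0, 1, 2, 3, 4, 5, 7, 8, 11, 12}) = 6
G(35) = mex({0, 1, 2, 3, 4, 5, 6, 8, 9, 10, 11}) = 7
G(36) = mex({0, 1, 2, 3, 5, 6, 7, 9, 10}) = 4
G(37) = mex({0, 2, 3, 4, 6, 7, 9, 10, 11, 12}) = 1
G(38) = mex({0, 1, 3, 4, 5, 6, 7, 9, 10, 11, 12}) = 2
G(39) = mex({0, 1, 2, 4, 5, 6, 7, 9, 10, 12, 14}) = 3
G(40) = mex({0, 2, 3, 4, 6, 7, 11, 12, 14}) = 1
G(41) = mex({0, 1, 2, 3, 5, 6, 7, 9, 10, 11, 12}) = 4
G(42) = mex({0, 1, 2, 3, 4, 5, 6, 9, 10}) = 7
G(43) = mex({0, 1, 3, 4, 5, 7, 9, 10, 12, 15}) = 2
G(44) = mex({0, 2, 3, 4, 5, 6, 7, 9, 10, 12, 15}) = 1
G(45) = mex({0, 1, 2, 3, 4, 5, 6, 7, 9, 10, 12, 14}) = 8
Therefore G(45) = 8.

8


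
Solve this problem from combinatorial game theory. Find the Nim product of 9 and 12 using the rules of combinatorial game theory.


Nim multiplication is bilinear over XOR: (u XOR v) * w = (u*w) XOR (v*w).
So we split each operand into its bit components and XOR the pairwise Nim products.
9 = 1 + 8 (as XOR of powers of 2).
12 = 4 + 8 (as XOR of powers of 2).
Using the standard Nim-product table on single bits:
  2*2 = 3,   2*4 = 8,   2*8 = 12,
  4*4 = 6,   4*8 = 11,  8*8 = 13,
and  1*x = x (identity), k*l = l*k (commutative).
Pairwise Nim products:
  1 * 4 = 4
  1 * 8 = 8
  8 * 4 = 11
  8 * 8 = 13
XOR them: 4 XOR 8 XOR 11 XOR 13 = 10.
Result: 9 * 12 = 10 (in Nim).

10


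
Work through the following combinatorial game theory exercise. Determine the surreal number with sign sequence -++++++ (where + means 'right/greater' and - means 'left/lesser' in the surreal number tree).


Sign expansion: -++++++
Rule: track bounds (lo, hi), initially (-inf, +inf). On '+', the current value becomes lo and we move to the simplest number in (value, hi): value + 1 if hi = +inf, otherwise the midpoint (value + hi)/2. On '-', the current value becomes hi and we move to value - 1 if lo = -inf, otherwise the midpoint (lo + value)/2.
Start at 0.
Step 1: sign = -, move left. Bounds: (-inf, 0). Value = -1
Step 2: sign = +, move right. Bounds: (-1, 0). Value = -1/2
Step 3: sign = +, move right. Bounds: (-1/2, 0). Value = -1/4
Step 4: sign = +, move right. Bounds: (-1/4, 0). Value = -1/8
Step 5: sign = +, move right. Bounds: (-1/8, 0). Value = -1/16
Step 6: sign = +, move right. Bounds: (-1/16, 0). Value = -1/32
Step 7: sign = +, move right. Bounds: (-1/32, 0). Value = -1/64
The surreal number with sign expansion -++++++ is -1/64.

-1/64


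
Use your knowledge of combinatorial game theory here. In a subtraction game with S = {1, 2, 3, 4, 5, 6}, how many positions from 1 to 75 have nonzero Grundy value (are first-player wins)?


Subtraction set S = {1, 2, 3, 4, 5, 6}, so G(n) = n mod 7.
G(n) = 0 when n is a multiple of 7.
Multiples of 7 in [1, 75]: 10
N-positions (nonzero Grundy) = 75 - 10 = 65

65


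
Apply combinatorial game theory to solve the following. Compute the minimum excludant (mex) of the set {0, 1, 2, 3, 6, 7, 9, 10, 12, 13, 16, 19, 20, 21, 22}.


Set = {0, 1, 2, 3, 6, 7, 9, 10, 12, 13, 16, 19, 20, 21, 22}
0 is in the set.
1 is in the set.
2 is in the set.
3 is in the set.
4 is NOT in the set. This is the mex.
mex = 4

4


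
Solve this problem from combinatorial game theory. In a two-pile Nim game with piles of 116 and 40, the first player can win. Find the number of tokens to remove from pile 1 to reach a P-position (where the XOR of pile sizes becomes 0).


Piles: 116 and 40
Current XOR: 116 XOR 40 = 92 (non-zero, so this is an N-position).
To make the XOR zero, we need to find a move that balances the piles.
For pile 1 (size 116): target = 116 XOR 92 = 40
We reduce pile 1 from 116 to 40.
Tokens removed: 116 - 40 = 76
Verification: 40 XOR 40 = 0

76


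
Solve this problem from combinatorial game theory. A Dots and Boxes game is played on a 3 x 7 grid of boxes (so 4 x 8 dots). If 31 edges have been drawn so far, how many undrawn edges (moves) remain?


Grid: 3 x 7 boxes, i.e. 4 rows and 8 columns of dots.
Horizontal edges: (rows + 1) * cols = 4 * 7 = 28
Vertical edges: rows * (cols + 1) = 3 * 8 = 24
Total edges: 28 + 24 = 52
Edges drawn: 31
Remaining: 52 - 31 = 21

21


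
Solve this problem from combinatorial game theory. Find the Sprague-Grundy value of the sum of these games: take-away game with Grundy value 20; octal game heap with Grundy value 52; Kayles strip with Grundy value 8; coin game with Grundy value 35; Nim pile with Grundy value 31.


By the Sprague-Grundy theorem, the Grundy value of a sum of games is the XOR of individual Grundy values.
take-away game: Grundy value = 20. Running XOR: 0 XOR 20 = 20
octal game heap: Grundy value = 52. Running XOR: 20 XOR 52 = 32
Kayles strip: Grundy value = 8. Running XOR: 32 XOR 8 = 40
coin game: Grundy value = 35. Running XOR: 40 XOR 35 = 11
Nim pile: Grundy value = 31. Running XOR: 11 XOR 31 = 20
The combined Grundy value is 20.

20


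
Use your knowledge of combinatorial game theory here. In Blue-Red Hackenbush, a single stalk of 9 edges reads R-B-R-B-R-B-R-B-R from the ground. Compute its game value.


Edges (from ground): R-B-R-B-R-B-R-B-R
By Berlekamp's sign-expansion rule, a Blue-Red Hackenbush stalk has the value of the surreal number whose sign sequence is the edge sequence with B -> + and R -> -.
Sign sequence: -+-+-+-+-
Trace the sign expansion in the surreal number tree, starting from 0:
Edge 1: R (sign -) -> bounds (-inf, 0), value = -1
Edge 2: B (sign +) -> bounds (-1, 0), value = -1/2
Edge 3: R (sign -) -> bounds (-1, -1/2), value = -3/4
Edge 4: B (sign +) -> bounds (-3/4, -1/2), value = -5/8
Edge 5: R (sign -) -> bounds (-3/4, -5/8), value = -11/16
Edge 6: B (sign +) -> bounds (-11/16, -5/8), value = -21/32
Edge 7: R (sign -) -> bounds (-11/16, -21/32), value = -43/64
Edge 8: B (sign +) -> bounds (-43/64, -21/32), value = -85/128
Edge 9: R (sign -) -> bounds (-43/64, -85/128), value = -171/256
Game value = -171/256

-171/256


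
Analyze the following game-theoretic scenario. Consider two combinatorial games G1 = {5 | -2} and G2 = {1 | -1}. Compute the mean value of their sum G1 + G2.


G1 = {5 | -2}, G2 = {1 | -1}
Each is a switch {a | b} with numbers a > b; its mean value is (a + b)/2, and mean value is additive over game sums: m(G1 + G2) = m(G1) + m(G2).
Mean of G1 = (5 + (-2))/2 = 3/2 = 3/2
Mean of G2 = (1 + (-1))/2 = 0/2 = 0
Mean of G1 + G2 = 3/2 + 0 = 3/2

3/2


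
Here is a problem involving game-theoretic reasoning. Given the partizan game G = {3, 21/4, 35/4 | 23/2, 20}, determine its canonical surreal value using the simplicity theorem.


Left options: {3, 21/4, 35/4}, max = 35/4
Right options: {23/2, 20}, min = 23/2
All options are numbers and max(Left) < min(Right), so by the simplicity theorem the value is the simplest (earliest-born) number strictly between 35/4 and 23/2.
Integers 9 through 11 all lie strictly between 35/4 and 23/2.
Among integers, the simplest (lowest birthday = smallest |n|; 0 is born on day 0, +-n on day n) is 9.
No non-integer in the interval can be simpler: if x is a non-integer in the interval, then floor(x) or ceil(x) also lies in the interval (the interval contains an integer), and both are proper prefixes of x's sign expansion, i.e. born earlier. So the game value is 9.
Game value = 9

9


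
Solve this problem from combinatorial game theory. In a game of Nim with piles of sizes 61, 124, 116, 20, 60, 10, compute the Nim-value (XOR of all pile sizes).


We need the XOR (exclusive or) of all pile sizes.
After XOR-ing pile 1 (size 61): 0 XOR 61 = 61
After XOR-ing pile 2 (size 124): 61 XOR 124 = 65
After XOR-ing pile 3 (size 116): 65 XOR 116 = 53
After XOR-ing pile 4 (size 20): 53 XOR 20 = 33
After XOR-ing pile 5 (size 60): 33 XOR 60 = 29
After XOR-ing pile 6 (size 10): 29 XOR 10 = 23
The Nim-value of this position is 23.

23


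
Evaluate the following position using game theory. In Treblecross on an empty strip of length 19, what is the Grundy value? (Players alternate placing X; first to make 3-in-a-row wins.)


Treblecross: place X on empty cells; 3-in-a-row wins.
Playing within two cells of an existing X lets the opponent win at once, so sensible play treats the cells i-2..i+2 around each X as dead. The player left with no safe cell loses, so this is a normal-play take-away game on strips of safe cells.
Placing X at cell i (0-indexed) of a strip of k safe cells leaves independent strips of sizes max(0, i-2) and max(0, k-i-3). Hence G(k) = mex{ G(max(0,i-2)) XOR G(max(0,k-i-3)) : 0 <= i < k }, with G(0) = 0.
G(1): splits (0,0):0^0=0 -> mex({0}) = 1
G(2): splits (0,0):0^0=0 -> mex({0}) = 1
G(3): splits (0,0):0^0=0 -> mex({0}) = 1
G(4): splits (0,1):0^1=1 (0,0):0^0=0 -> mex({0, 1}) = 2
G(5): splits (0,2):0^1=1 (0,1):0^1=1 (0,0):0^0=0 -> mex({0, 1}) = 2
G(6) = mex({1}) = 0
G(7) = mex({0, 1, 2}) = 3
G(8) = mex({0, 1, 2}) = 3
G(9) = mex({0, 2}) = 1
G(10) = mex({0, 2, 3}) = 1
G(11) = mex({0, 3}) = 1
G(12) = mex({1, 3}) = 0
G(13) = mex({0, 1, 2, 3}) = 4
G(14) = mex({0, 1, 2}) = 3
G(15) = mex({0, 1, 2}) = 3
G(16) = mex({0, 1, 2, 4}) = 3
G(17) = mex({0, 1, 3, 4}) = 2
G(18) = mex({0, 1, 3, 4}) = 2
G(19) = mex({0, 1, 3, 5}) = 2
Therefore G(19) = 2.

2


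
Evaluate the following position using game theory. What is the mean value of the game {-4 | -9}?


Game = {-4 | -9}, a switch {a | b} with numbers a > b.
Its thermograph has left wall a - t and right wall b + t, which meet at t = (a - b)/2, where both equal (a + b)/2. So the mast (mean value) is at (a + b)/2.
Mean = (-4 + (-9))/2 = -13/2 = -13/2

-13/2


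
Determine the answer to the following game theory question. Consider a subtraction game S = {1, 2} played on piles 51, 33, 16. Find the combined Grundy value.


Subtraction set: {1, 2}
For this subtraction set, G(n) = n mod 3 (period = max + 1 = 3).
Pile 1 (size 51): G(51) = 51 mod 3 = 0
Pile 2 (size 33): G(33) = 33 mod 3 = 0
Pile 3 (size 16): G(16) = 16 mod 3 = 1
Total Grundy value = XOR of all: 0 XOR 0 XOR 1 = 1

1


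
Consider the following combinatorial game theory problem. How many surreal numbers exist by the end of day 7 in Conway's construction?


Day 0: {|} = 0 is born. Count = 1.
Day n: the number of surreal numbers born by day n is 2^(n+1) - 1.
By day 0: 2^1 - 1 = 1
By day 1: 2^2 - 1 = 3
By day 2: 2^3 - 1 = 7
By day 3: 2^4 - 1 = 15
By day 4: 2^5 - 1 = 31
By day 5: 2^6 - 1 = 63
By day 6: 2^7 - 1 = 127
By day 7: 2^8 - 1 = 255
By day 7: 255 surreal numbers.

255


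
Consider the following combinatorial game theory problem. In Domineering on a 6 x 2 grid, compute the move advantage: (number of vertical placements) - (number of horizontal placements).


Board is 6 x 2 (rows x cols).
Left (vertical) placements: (rows-1) * cols = 5 * 2 = 10
Right (horizontal) placements: rows * (cols-1) = 6 * 1 = 6
Advantage = Left - Right = 10 - 6 = 4

4


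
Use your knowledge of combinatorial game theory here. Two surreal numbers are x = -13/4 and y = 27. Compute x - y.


x = -13/4, y = 27
Converting to common denominator: 4
x = -13/4, y = 108/4
x - y = -13/4 - 27 = -121/4

-121/4


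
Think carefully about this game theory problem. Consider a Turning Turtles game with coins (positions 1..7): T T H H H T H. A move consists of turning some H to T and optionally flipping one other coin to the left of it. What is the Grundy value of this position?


Coins: T T H H H T H
Key fact: a single head at position k behaves exactly like a Nim heap of size k (turning it to T and optionally flipping a coin at j < k corresponds to moving the heap from k to j, or to 0), and heads combine as a disjunctive sum (two heads at the same place would cancel, matching j XOR j = 0). So the Nim-value is the XOR of the 1-indexed positions of the heads.
Face-up positions (1-indexed): [3, 4, 5, 7]
XOR 0 with 3: 0 XOR 3 = 3
XOR 3 with 4: 3 XOR 4 = 7
XOR 7 with 5: 7 XOR 5 = 2
XOR 2 with 7: 2 XOR 7 = 5
Nim-value = 5

5


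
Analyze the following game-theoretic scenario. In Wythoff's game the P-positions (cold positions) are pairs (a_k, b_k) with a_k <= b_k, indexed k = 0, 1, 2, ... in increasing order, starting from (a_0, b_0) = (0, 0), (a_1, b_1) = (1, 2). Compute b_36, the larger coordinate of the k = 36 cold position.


By Wythoff's theorem, a_k = floor(k * phi) and b_k = floor(k * phi^2) = a_k + k, where phi = (1 + sqrt(5))/2 is the golden ratio.
phi = (1 + sqrt(5))/2 = 1.618034
phi^2 = phi + 1 = 2.618034
k = 36
k * phi^2 = 36 * 2.618034 = 94.249224
b_36 = floor(k * phi^2) = 94 (check: a_36 + k = 58 + 36 = 94)

94


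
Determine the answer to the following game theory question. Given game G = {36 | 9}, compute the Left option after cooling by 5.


Original game: {36 | 9} (a switch {a | b} with a > b).
Cooling by t (for t below the temperature (a - b)/2 = 27/2) taxes each move by t: {a | b} cooled by t is {a - t | b + t}.
Cooling amount: t = 5
Cooled Left option: 36 - 5 = 31
Cooled Right option: 9 + 5 = 14
Cooled game: {31 | 14}
Left option = 31

31


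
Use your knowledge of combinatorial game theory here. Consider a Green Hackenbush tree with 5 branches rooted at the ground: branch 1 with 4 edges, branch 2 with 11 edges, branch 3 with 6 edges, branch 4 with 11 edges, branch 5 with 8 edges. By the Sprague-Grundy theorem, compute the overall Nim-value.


The tree has 5 branches from the ground vertex.
In Green Hackenbush, the Nim-value of a simple path of length k is k.
Branch 1: length 4, Nim-value = 4
Branch 2: length 11, Nim-value = 11
Branch 3: length 6, Nim-value = 6
Branch 4: length 11, Nim-value = 11
Branch 5: length 8, Nim-value = 8
Total Nim-value = XOR of all branch values:
0 XOR 4 = 4
4 XOR 11 = 15
15 XOR 6 = 9
9 XOR 11 = 2
2 XOR 8 = 10
Nim-value of the tree = 10

10


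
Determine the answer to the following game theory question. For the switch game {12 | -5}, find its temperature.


The game is {12 | -5}, a switch {a | b} with numbers a > b.
Cooling {a | b} by t gives {a - t | b + t}, which stops being hot when a - t = b + t, i.e. at t = (a - b)/2. So the temperature of a switch is (a - b)/2.
Temperature = (Left option - Right option) / 2
= (12 - (-5)) / 2
= 17 / 2
= 17/2

17/2


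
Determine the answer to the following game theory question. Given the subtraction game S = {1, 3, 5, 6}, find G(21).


The subtraction set is S = {1, 3, 5, 6}.
G(k) = mex{ G(k - s) : s in S, s <= k }. We compute iteratively: G(0) = 0.
G(1) = mex({0}) = 1
G(2) = mex({1}) = 0
G(3) = mex({0}) = 1
G(4) = mex({1}) = 0
G(5) = mex({0}) = 1
G(6) = mex({0, 1}) = 2
G(7) = mex({0, 1, 2}) = 3
G(8) = mex({0, 1, 3}) = 2
G(9) = mex({0, 1, 2}) = 3
G(10) = mex({0, 1, 3}) = 2
G(11) = mex({1, 2}) = 0
G(12) = mex({0, 2, 3}) = 1
G(13) = mex({1, 2, 3}) = 0
G(14) = mex({0, 2, 3}) = 1
G(15) = mex({1, 2, 3}) = 0
G(16) = mex({0, 2}) = 1
Observe that G(11)..G(16) = 0, 1, 0, 1, 0, 1 repeats G(0)..G(5) = 0, 1, 0, 1, 0, 1.
For k >= max(S) = 6, G(k) is determined by the previous 6 values G(k-6)..G(k-1); a window of 6 consecutive values has recurred shifted by 11, so by induction G(k + 11) = G(k) for all k >= 0: the sequence is periodic from the start with period 11.
One period: G(0..10) = 0, 1, 0, 1, 0, 1, 2, 3, 2, 3, 2.
21 mod 11 = 10, so G(21) = G(10) = 2.

2


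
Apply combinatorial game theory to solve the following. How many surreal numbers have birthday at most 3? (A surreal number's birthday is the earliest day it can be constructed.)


Day 0: {|} = 0 is born. Count = 1.
Day n: the number of surreal numbers born by day n is 2^(n+1) - 1.
By day 0: 2^1 - 1 = 1
By day 1: 2^2 - 1 = 3
By day 2: 2^3 - 1 = 7
By day 3: 2^4 - 1 = 15
By day 3: 15 surreal numbers.

15


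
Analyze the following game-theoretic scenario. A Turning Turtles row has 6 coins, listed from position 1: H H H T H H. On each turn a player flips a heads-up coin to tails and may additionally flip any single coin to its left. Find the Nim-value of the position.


Coins: H H H T H H
Key fact: a single head at position k behaves exactly like a Nim heap of size k (turning it to T and optionally flipping a coin at j < k corresponds to moving the heap from k to j, or to 0), and heads combine as a disjunctive sum (two heads at the same place would cancel, matching j XOR j = 0). So the Nim-value is the XOR of the 1-indexed positions of the heads.
Face-up positions (1-indexed): [1, 2, 3, 5, 6]
XOR 0 with 1: 0 XOR 1 = 1
XOR 1 with 2: 1 XOR 2 = 3
XOR 3 with 3: 3 XOR 3 = 0
XOR 0 with 5: 0 XOR 5 = 5
XOR 5 with 6: 5 XOR 6 = 3
Nim-value = 3

3


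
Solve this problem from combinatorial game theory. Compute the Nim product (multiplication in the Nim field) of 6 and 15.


Nim multiplication is bilinear over XOR: (u XOR v) * w = (u*w) XOR (v*w).
So we split each operand into its bit components and XOR the pairwise Nim products.
6 = 2 + 4 (as XOR of powers of 2).
15 = 1 + 2 + 4 + 8 (as XOR of powers of 2).
Using the standard Nim-product table on single bits:
  2*2 = 3,   2*4 = 8,   2*8 = 12,
  4*4 = 6,   4*8 = 11,  8*8 = 13,
and  1*x = x (identity), k*l = l*k (commutative).
Pairwise Nim products:
  2 * 1 = 2
  2 * 2 = 3
  2 * 4 = 8
  2 * 8 = 12
  4 * 1 = 4
  4 * 2 = 8
  4 * 4 = 6
  4 * 8 = 11
XOR them: 2 XOR 3 XOR 8 XOR 12 XOR 4 XOR 8 XOR 6 XOR 11 = 4.
Result: 6 * 15 = 4 (in Nim).

4


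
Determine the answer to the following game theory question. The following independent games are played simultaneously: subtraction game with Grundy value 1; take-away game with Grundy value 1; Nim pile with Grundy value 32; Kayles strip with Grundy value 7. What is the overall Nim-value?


By the Sprague-Grundy theorem, the Grundy value of a sum of games is the XOR of individual Grundy values.
subtraction game: Grundy value = 1. Running XOR: 0 XOR 1 = 1
take-away game: Grundy value = 1. Running XOR: 1 XOR 1 = 0
Nim pile: Grundy value = 32. Running XOR: 0 XOR 32 = 32
Kayles strip: Grundy value = 7. Running XOR: 32 XOR 7 = 39
The combined Grundy value is 39.

39


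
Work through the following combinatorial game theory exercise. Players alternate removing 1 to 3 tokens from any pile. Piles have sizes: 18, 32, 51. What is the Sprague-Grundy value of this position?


Subtraction set: {1, 2, 3}
For this subtraction set, G(n) = n mod 4 (period = max + 1 = 4).
Pile 1 (size 18): G(18) = 18 mod 4 = 2
Pile 2 (size 32): G(32) = 32 mod 4 = 0
Pile 3 (size 51): G(51) = 51 mod 4 = 3
Total Grundy value = XOR of all: 2 XOR 0 XOR 3 = 1

1


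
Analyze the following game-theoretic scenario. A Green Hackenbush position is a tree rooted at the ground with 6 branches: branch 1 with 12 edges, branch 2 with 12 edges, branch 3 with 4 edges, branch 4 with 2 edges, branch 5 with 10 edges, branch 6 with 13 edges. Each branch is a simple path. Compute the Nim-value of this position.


The tree has 6 branches from the ground vertex.
In Green Hackenbush, the Nim-value of a simple path of length k is k.
Branch 1: length 12, Nim-value = 12
Branch 2: length 12, Nim-value = 12
Branch 3: length 4, Nim-value = 4
Branch 4: length 2, Nim-value = 2
Branch 5: length 10, Nim-value = 10
Branch 6: length 13, Nim-value = 13
Total Nim-value = XOR of all branch values:
0 XOR 12 = 12
12 XOR 12 = 0
0 XOR 4 = 4
4 XOR 2 = 6
6 XOR 10 = 12
12 XOR 13 = 1
Nim-value of the tree = 1

1


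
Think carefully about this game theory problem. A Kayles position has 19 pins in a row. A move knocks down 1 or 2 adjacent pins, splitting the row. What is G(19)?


Kayles: a move removes 1 or 2 adjacent pins from a contiguous row.
Removing pins from a row of k leaves two independent rows (a, b) with a + b = k - 1 (one pin) or a + b = k - 2 (two pins); an end removal gives a = 0.
By Sprague-Grundy, G(k) = mex{ G(a) XOR G(b) } over all these splits. G(0) = 0.
G(1): splits (0,0):0^0=0 -> mex({0}) = 1
G(2): splits (0,1):0^1=1 (0,0):0^0=0 -> mex({0, 1}) = 2
G(3): splits (0,2):0^2=2 (1,1):1^1=0 (0,1):0^1=1 -> mex({0, 1, 2}) = 3
G(4): splits (0,3):0^3=3 (1,2):1^2=3 (0,2):0^2=2 (1,1):1^1=0 -> mex({0, 2, 3}) = 1
G(5): splits (0,4):0^1=1 (1,3):1^3=2 (2,2):2^2=0 (0,3):0^3=3 (1,2):1^2=3 -> mex({0, 1, 2, 3}) = 4
G(6) = mex({0, 1, 2, 4}) = 3
G(7) = mex({0, 1, 3, 4, 5}) = 2
G(8) = mex({0, 2, 3, 5, 6}) = 1
G(9) = mex({0, 1, 2, 3, 6, 7}) = 4
G(10) = mex({0, 1, 3, 4, 5, 7}) = 2
G(11) = mex({0, 1, 2, 3, 4, 5}) = 6
G(12) = mex({0, 1, 2, 3, 5, 6, 7}) = 4
G(13) = mex({0, 2, 3, 4, 6, 7}) = 1
G(14) = mex({0, 1, 4, 5, 6, 7}) = 2
G(15) = mex({0, 1, 2, 3, 4, 5, 6}) = 7
G(16) = mex({0, 2, 3, 5, 6, 7}) = 1
G(17) = mex({0, 1, 2, 3, 5, 6, 7}) = 4
G(18) = mex({0, 1, 2, 4, 5, 6}) = 3
G(19) = mex({0, 1, 3, 4, 5, 7}) = 2
Therefore G(19) = 2.

2


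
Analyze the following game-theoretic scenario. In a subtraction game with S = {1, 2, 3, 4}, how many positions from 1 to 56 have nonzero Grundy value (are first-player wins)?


Subtraction set S = {1, 2, 3, 4}, so G(n) = n mod 5.
G(n) = 0 when n is a multiple of 5.
Multiples of 5 in [1, 56]: 11
N-positions (nonzero Grundy) = 56 - 11 = 45

45


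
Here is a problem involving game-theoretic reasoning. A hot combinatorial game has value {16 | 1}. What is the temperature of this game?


The game is {16 | 1}, a switch {a | b} with numbers a > b.
Cooling {a | b} by t gives {a - t | b + t}, which stops being hot when a - t = b + t, i.e. at t = (a - b)/2. So the temperature of a switch is (a - b)/2.
Temperature = (Left option - Right option) / 2
= (16 - (1)) / 2
= 15 / 2
= 15/2

15/2


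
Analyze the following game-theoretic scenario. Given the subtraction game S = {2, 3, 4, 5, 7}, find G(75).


The subtraction set is S = {2, 3, 4, 5, 7}.
G(k) = mex{ G(k - s) : s in S, s <= k }. We compute iteratively: G(0) = 0.
G(1) = mex({}) = 0
G(2) = mex({0}) = 1
G(3) = mex({0}) = 1
G(4) = mex({0, 1}) = 2
G(5) = mex({0, 1}) = 2
G(6) = mex({0, 1, 2}) = 3
G(7) = mex({0, 1, 2}) = 3
G(8) = mex({0, 1, 2, 3}) = 4
G(9) = mex({1, 2, 3}) = 0
G(10) = mex({1, 2, 3, 4}) = 0
G(11) = mex({0, 2, 3, 4}) = 1
G(12) = mex({0, 2, 3, 4}) = 1
G(13) = mex({0, 1, 3, 4}) = 2
G(14) = mex({0, 1, 3}) = 2
G(15) = mex({0, 1, 2, 4}) = 3
Observe that G(9)..G(15) = 0, 0, 1, 1, 2, 2, 3 repeats G(0)..G(6) = 0, 0, 1, 1, 2, 2, 3.
For k >= max(S) = 7, G(k) is determined by the previous 7 values G(k-7)..G(k-1); a window of 7 consecutive values has recurred shifted by 9, so by induction G(k + 9) = G(k) for all k >= 0: the sequence is periodic from the start with period 9.
One period: G(0..8) = 0, 0, 1, 1, 2, 2, 3, 3, 4.
75 mod 9 = 3, so G(75) = G(3) = 1.

1


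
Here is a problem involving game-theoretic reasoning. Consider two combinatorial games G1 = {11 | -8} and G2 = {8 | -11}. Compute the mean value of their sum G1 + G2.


G1 = {11 | -8}, G2 = {8 | -11}
Each is a switch {a | b} with numbers a > b; its mean value is (a + b)/2, and mean value is additive over game sums: m(G1 + G2) = m(G1) + m(G2).
Mean of G1 = (11 + (-8))/2 = 3/2 = 3/2
Mean of G2 = (8 + (-11))/2 = -3/2 = -3/2
Mean of G1 + G2 = 3/2 + -3/2 = 0

0


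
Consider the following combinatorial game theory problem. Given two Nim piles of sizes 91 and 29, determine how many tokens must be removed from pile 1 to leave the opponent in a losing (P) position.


Piles: 91 and 29
Current XOR: 91 XOR 29 = 70 (non-zero, so this is an N-position).
To make the XOR zero, we need to find a move that balances the piles.
For pile 1 (size 91): target = 91 XOR 70 = 29
We reduce pile 1 from 91 to 29.
Tokens removed: 91 - 29 = 62
Verification: 29 XOR 29 = 0

62


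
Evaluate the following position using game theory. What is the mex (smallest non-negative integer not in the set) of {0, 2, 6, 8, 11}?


Set = {0, 2, 6, 8, 11}
0 is in the set.
1 is NOT in the set. This is the mex.
mex = 1

1


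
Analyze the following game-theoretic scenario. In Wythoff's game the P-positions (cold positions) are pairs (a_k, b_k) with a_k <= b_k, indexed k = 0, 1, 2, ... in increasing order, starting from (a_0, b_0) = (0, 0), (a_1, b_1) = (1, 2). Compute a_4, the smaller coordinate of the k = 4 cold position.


By Wythoff's theorem, a_k = floor(k * phi) and b_k = floor(k * phi^2) = a_k + k, where phi = (1 + sqrt(5))/2 is the golden ratio.
phi = (1 + sqrt(5))/2 = 1.618034
k = 4
k * phi = 4 * 1.618034 = 6.472136
a_4 = floor(k * phi) = 6

6


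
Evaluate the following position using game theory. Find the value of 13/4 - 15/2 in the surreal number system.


x = 13/4, y = 15/2
Converting to common denominator: 4
x = 13/4, y = 30/4
x - y = 13/4 - 15/2 = -17/4

-17/4


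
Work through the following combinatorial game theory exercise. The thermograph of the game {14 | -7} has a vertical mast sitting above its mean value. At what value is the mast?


Game = {14 | -7}, a switch {a | b} with numbers a > b.
Its thermograph has left wall a - t and right wall b + t, which meet at t = (a - b)/2, where both equal (a + b)/2. So the mast (mean value) is at (a + b)/2.
Mean = (14 + (-7))/2 = 7/2 = 7/2

7/2


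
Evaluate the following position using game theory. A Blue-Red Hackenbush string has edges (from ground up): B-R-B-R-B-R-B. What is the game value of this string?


Edges (from ground): B-R-B-R-B-R-B
By Berlekamp's sign-expansion rule, a Blue-Red Hackenbush stalk has the value of the surreal number whose sign sequence is the edge sequence with B -> + and R -> -.
Sign sequence: +-+-+-+
Trace the sign expansion in the surreal number tree, starting from 0:
Edge 1: B (sign +) -> bounds (0, +inf), value = 1
Edge 2: R (sign -) -> bounds (0, 1), value = 1/2
Edge 3: B (sign +) -> bounds (1/2, 1), value = 3/4
Edge 4: R (sign -) -> bounds (1/2, 3/4), value = 5/8
Edge 5: B (sign +) -> bounds (5/8, 3/4), value = 11/16
Edge 6: R (sign -) -> bounds (5/8, 11/16), value = 21/32
Edge 7: B (sign +) -> bounds (21/32, 11/16), value = 43/64
Game value = 43/64

43/64


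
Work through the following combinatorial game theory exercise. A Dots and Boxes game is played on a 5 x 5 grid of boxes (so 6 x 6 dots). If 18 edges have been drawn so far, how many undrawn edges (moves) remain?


Grid: 5 x 5 boxes, i.e. 6 rows and 6 columns of dots.
Horizontal edges: (rows + 1) * cols = 6 * 5 = 30
Vertical edges: rows * (cols + 1) = 5 * 6 = 30
Total edges: 30 + 30 = 60
Edges drawn: 18
Remaining: 60 - 18 = 42

42


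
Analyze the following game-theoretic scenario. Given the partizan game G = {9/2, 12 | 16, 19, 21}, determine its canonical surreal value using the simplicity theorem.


Left options: {9/2, 12}, max = 12
Right options: {16, 19, 21}, min = 16
All options are numbers and max(Left) < min(Right), so by the simplicity theorem the value is the simplest (earliest-born) number strictly between 12 and 16.
Integers 13 through 15 all lie strictly between 12 and 16.
Among integers, the simplest (lowest birthday = smallest |n|; 0 is born on day 0, +-n on day n) is 13.
No non-integer in the interval can be simpler: if x is a non-integer in the interval, then floor(x) or ceil(x) also lies in the interval (the interval contains an integer), and both are proper prefixes of x's sign expansion, i.e. born earlier. So the game value is 13.
Game value = 13

13


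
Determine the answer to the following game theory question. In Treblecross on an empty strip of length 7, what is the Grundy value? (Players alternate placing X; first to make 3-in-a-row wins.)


Treblecross: place X on empty cells; 3-in-a-row wins.
Playing within two cells of an existing X lets the opponent win at once, so sensible play treats the cells i-2..i+2 around each X as dead. The player left with no safe cell loses, so this is a normal-play take-away game on strips of safe cells.
Placing X at cell i (0-indexed) of a strip of k safe cells leaves independent strips of sizes max(0, i-2) and max(0, k-i-3). Hence G(k) = mex{ G(max(0,i-2)) XOR G(max(0,k-i-3)) : 0 <= i < k }, with G(0) = 0.
G(1): splits (0,0):0^0=0 -> mex({0}) = 1
G(2): splits (0,0):0^0=0 -> mex({0}) = 1
G(3): splits (0,0):0^0=0 -> mex({0}) = 1
G(4): splits (0,1):0^1=1 (0,0):0^0=0 -> mex({0, 1}) = 2
G(5): splits (0,2):0^1=1 (0,1):0^1=1 (0,0):0^0=0 -> mex({0, 1}) = 2
G(6) = mex({1}) = 0
G(7) = mex({0, 1, 2}) = 3
Therefore G(7) = 3.

3


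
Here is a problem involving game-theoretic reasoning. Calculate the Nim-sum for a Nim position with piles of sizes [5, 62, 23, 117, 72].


We need the XOR (exclusive or) of all pile sizes.
After XOR-ing pile 1 (size 5): 0 XOR 5 = 5
After XOR-ing pile 2 (size 62): 5 XOR 62 = 59
After XOR-ing pile 3 (size 23): 59 XOR 23 = 44
After XOR-ing pile 4 (size 117): 44 XOR 117 = 89
After XOR-ing pile 5 (size 72): 89 XOR 72 = 17
The Nim-value of this position is 17.

17


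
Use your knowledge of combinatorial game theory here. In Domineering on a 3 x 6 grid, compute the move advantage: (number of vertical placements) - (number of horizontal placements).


Board is 3 x 6 (rows x cols).
Left (vertical) placements: (rows-1) * cols = 2 * 6 = 12
Right (horizontal) placements: rows * (cols-1) = 3 * 5 = 15
Advantage = Left - Right = 12 - 15 = -3

-3


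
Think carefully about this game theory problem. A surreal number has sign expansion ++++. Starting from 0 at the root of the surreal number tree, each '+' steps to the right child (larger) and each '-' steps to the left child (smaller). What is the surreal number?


Sign expansion: ++++
Rule: track bounds (lo, hi), initially (-inf, +inf). On '+', the current value becomes lo and we move to the simplest number in (value, hi): value + 1 if hi = +inf, otherwise the midpoint (value + hi)/2. On '-', the current value becomes hi and we move to value - 1 if lo = -inf, otherwise the midpoint (lo + value)/2.
Start at 0.
Step 1: sign = +, move right. Bounds: (0, +inf). Value = 1
Step 2: sign = +, move right. Bounds: (1, +inf). Value = 2
Step 3: sign = +, move right. Bounds: (2, +inf). Value = 3
Step 4: sign = +, move right. Bounds: (3, +inf). Value = 4
The surreal number with sign expansion ++++ is 4.

4


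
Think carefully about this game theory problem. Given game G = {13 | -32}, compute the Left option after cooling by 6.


Original game: {13 | -32} (a switch {a | b} with a > b).
Cooling by t (for t below the temperature (a - b)/2 = 45/2) taxes each move by t: {a | b} cooled by t is {a - t | b + t}.
Cooling amount: t = 6
Cooled Left option: 13 - 6 = 7
Cooled Right option: -32 + 6 = -26
Cooled game: {7 | -26}
Left option = 7

7


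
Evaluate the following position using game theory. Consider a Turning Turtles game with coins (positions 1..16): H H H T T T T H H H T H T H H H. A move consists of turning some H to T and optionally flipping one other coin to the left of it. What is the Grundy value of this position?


Coins: H H H T T T T H H H T H T H H H
Key fact: a single head at position k behaves exactly like a Nim heap of size k (turning it to T and optionally flipping a coin at j < k corresponds to moving the heap from k to j, or to 0), and heads combine as a disjunctive sum (two heads at the same place would cancel, matching j XOR j = 0). So the Nim-value is the XOR of the 1-indexed positions of the heads.
Face-up positions (1-indexed): [1, 2, 3, 8, 9, 10, 12, 14, 15, 16]
XOR 0 with 1: 0 XOR 1 = 1
XOR 1 with 2: 1 XOR 2 = 3
XOR 3 with 3: 3 XOR 3 = 0
XOR 0 with 8: 0 XOR 8 = 8
XOR 8 with 9: 8 XOR 9 = 1
XOR 1 with 10: 1 XOR 10 = 11
XOR 11 with 12: 11 XOR 12 = 7
XOR 7 with 14: 7 XOR 14 = 9
XOR 9 with 15: 9 XOR 15 = 6
XOR 6 with 16: 6 XOR 16 = 22
Nim-value = 22

22


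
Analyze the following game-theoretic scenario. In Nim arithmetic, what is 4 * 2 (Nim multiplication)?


Nim multiplication is bilinear over XOR: (u XOR v) * w = (u*w) XOR (v*w).
So we split each operand into its bit components and XOR the pairwise Nim products.
4 = 4 (as XOR of powers of 2).
2 = 2 (as XOR of powers of 2).
Using the standard Nim-product table on single bits:
  2*2 = 3,   2*4 = 8,   2*8 = 12,
  4*4 = 6,   4*8 = 11,  8*8 = 13,
and  1*x = x (identity), k*l = l*k (commutative).
Pairwise Nim products:
  4 * 2 = 8
XOR them: 8 = 8.
Result: 4 * 2 = 8 (in Nim).

8


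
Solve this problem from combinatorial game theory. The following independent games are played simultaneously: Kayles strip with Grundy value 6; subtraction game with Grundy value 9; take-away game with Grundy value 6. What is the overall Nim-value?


By the Sprague-Grundy theorem, the Grundy value of a sum of games is the XOR of individual Grundy values.
Kayles strip: Grundy value = 6. Running XOR: 0 XOR 6 = 6
subtraction game: Grundy value = 9. Running XOR: 6 XOR 9 = 15
take-away game: Grundy value = 6. Running XOR: 15 XOR 6 = 9
The combined Grundy value is 9.

9


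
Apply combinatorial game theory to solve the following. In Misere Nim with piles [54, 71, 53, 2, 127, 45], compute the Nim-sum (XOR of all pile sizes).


We need the XOR (exclusive or) of all pile sizes.
After XOR-ing pile 1 (size 54): 0 XOR 54 = 54
After XOR-ing pile 2 (size 71): 54 XOR 71 = 113
After XOR-ing pile 3 (size 53): 113 XOR 53 = 68
After XOR-ing pile 4 (size 2): 68 XOR 2 = 70
After XOR-ing pile 5 (size 127): 70 XOR 127 = 57
After XOR-ing pile 6 (size 45): 57 XOR 45 = 20
The Nim-value of this position is 20.

20


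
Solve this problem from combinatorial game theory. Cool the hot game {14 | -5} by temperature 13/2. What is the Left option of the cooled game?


Original game: {14 | -5} (a switch {a | b} with a > b).
Cooling by t (for t below the temperature (a - b)/2 = 19/2) taxes each move by t: {a | b} cooled by t is {a - t | b + t}.
Cooling amount: t = 13/2
Cooled Left option: 14 - 13/2 = 15/2
Cooled Right option: -5 + 13/2 = 3/2
Cooled game: {15/2 | 3/2}
Left option = 15/2

15/2


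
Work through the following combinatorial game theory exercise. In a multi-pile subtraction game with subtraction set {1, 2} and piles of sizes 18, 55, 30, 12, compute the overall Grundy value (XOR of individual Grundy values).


Subtraction set: {1, 2}
For this subtraction set, G(n) = n mod 3 (period = max + 1 = 3).
Pile 1 (size 18): G(18) = 18 mod 3 = 0
Pile 2 (size 55): G(55) = 55 mod 3 = 1
Pile 3 (size 30): G(30) = 30 mod 3 = 0
Pile 4 (size 12): G(12) = 12 mod 3 = 0
Total Grundy value = XOR of all: 0 XOR 1 XOR 0 XOR 0 = 1

1
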